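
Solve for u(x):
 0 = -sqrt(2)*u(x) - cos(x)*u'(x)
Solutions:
 u(x) = C1*(sin(x) - 1)^(sqrt(2)/2)/(sin(x) + 1)^(sqrt(2)/2)


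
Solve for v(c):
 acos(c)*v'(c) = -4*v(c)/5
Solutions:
 v(c) = C1*exp(-4*Integral(1/acos(c), c)/5)


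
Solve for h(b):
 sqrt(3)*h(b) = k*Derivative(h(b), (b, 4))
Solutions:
 h(b) = C1*exp(-3^(1/8)*b*(1/k)^(1/4)) + C2*exp(3^(1/8)*b*(1/k)^(1/4)) + C3*exp(-3^(1/8)*I*b*(1/k)^(1/4)) + C4*exp(3^(1/8)*I*b*(1/k)^(1/4))


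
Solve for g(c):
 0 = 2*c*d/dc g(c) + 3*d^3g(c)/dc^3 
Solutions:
 g(c) = C1 + Integral(C2*airyai(-2^(1/3)*3^(2/3)*c/3) + C3*airybi(-2^(1/3)*3^(2/3)*c/3), c)


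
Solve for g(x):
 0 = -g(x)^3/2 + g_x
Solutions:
 g(x) = -sqrt(-1/(C1 + x))
 g(x) = sqrt(-1/(C1 + x))


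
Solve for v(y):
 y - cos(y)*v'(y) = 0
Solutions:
 v(y) = C1 + Integral(y/cos(y), y)


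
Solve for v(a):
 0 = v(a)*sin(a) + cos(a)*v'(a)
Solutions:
 v(a) = C1*cos(a)


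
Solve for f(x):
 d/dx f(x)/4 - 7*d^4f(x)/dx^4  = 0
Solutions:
 f(x) = C1 + C4*exp(98^(1/3)*x/14) + (C2*sin(sqrt(3)*98^(1/3)*x/28) + C3*cos(sqrt(3)*98^(1/3)*x/28))*exp(-98^(1/3)*x/28)


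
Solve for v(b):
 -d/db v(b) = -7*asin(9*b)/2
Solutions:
 v(b) = C1 + 7*b*asin(9*b)/2 + 7*sqrt(1 - 81*b^2)/18


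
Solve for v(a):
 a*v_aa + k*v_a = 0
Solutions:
 v(a) = C1 + a^(1 - re(k))*(C2*sin(log(a)*Abs(im(k))) + C3*cos(log(a)*im(k)))


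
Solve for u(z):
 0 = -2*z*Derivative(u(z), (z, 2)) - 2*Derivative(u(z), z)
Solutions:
 u(z) = C1 + C2*log(z)


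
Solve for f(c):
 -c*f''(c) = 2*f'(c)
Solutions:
 f(c) = C1 + C2/c


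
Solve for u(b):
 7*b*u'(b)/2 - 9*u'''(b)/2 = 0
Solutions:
 u(b) = C1 + Integral(C2*airyai(21^(1/3)*b/3) + C3*airybi(21^(1/3)*b/3), b)


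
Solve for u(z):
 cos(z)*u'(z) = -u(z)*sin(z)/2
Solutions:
 u(z) = C1*sqrt(cos(z))


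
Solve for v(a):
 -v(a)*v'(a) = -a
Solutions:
 v(a) = -sqrt(C1 + a^2)
 v(a) = sqrt(C1 + a^2)


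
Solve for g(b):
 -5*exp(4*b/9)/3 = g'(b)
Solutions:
 g(b) = C1 - 15*exp(4*b/9)/4


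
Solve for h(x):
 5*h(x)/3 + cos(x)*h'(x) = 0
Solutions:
 h(x) = C1*(sin(x) - 1)^(5/6)/(sin(x) + 1)^(5/6)


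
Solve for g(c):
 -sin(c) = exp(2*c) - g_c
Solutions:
 g(c) = C1 + exp(2*c)/2 - cos(c)


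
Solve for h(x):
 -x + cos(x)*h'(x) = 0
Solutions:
 h(x) = C1 + Integral(x/cos(x), x)


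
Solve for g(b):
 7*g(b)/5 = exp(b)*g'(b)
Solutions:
 g(b) = C1*exp(-7*exp(-b)/5)


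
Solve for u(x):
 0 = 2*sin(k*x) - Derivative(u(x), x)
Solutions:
 u(x) = C1 - 2*cos(k*x)/k


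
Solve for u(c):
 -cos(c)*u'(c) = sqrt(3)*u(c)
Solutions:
 u(c) = C1*(sin(c) - 1)^(sqrt(3)/2)/(sin(c) + 1)^(sqrt(3)/2)


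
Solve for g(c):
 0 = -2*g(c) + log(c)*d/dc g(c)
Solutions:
 g(c) = C1*exp(2*li(c))


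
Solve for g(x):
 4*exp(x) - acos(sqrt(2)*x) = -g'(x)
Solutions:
 g(x) = C1 + x*acos(sqrt(2)*x) - sqrt(2)*sqrt(1 - 2*x^2)/2 - 4*exp(x)


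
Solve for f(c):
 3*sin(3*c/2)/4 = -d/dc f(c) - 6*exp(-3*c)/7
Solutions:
 f(c) = C1 + cos(3*c/2)/2 + 2*exp(-3*c)/7


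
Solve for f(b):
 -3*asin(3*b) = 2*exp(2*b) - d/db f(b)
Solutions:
 f(b) = C1 + 3*b*asin(3*b) + sqrt(1 - 9*b^2) + exp(2*b)


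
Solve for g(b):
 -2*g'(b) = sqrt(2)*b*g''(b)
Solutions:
 g(b) = C1 + C2*b^(1 - sqrt(2))


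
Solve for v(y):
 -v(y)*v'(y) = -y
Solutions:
 v(y) = -sqrt(C1 + y^2)
 v(y) = sqrt(C1 + y^2)


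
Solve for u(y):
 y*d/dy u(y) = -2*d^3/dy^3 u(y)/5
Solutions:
 u(y) = C1 + Integral(C2*airyai(-2^(2/3)*5^(1/3)*y/2) + C3*airybi(-2^(2/3)*5^(1/3)*y/2), y)


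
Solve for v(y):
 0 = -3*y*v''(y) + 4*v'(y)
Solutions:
 v(y) = C1 + C2*y^(7/3)


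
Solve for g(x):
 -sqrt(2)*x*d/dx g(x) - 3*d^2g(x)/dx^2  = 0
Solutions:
 g(x) = C1 + C2*erf(2^(3/4)*sqrt(3)*x/6)


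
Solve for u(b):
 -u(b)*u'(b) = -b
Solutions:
 u(b) = -sqrt(C1 + b^2)
 u(b) = sqrt(C1 + b^2)


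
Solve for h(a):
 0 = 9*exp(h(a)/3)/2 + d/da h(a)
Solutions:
 h(a) = 3*log(1/(C1 + 9*a)) + 3*log(6)


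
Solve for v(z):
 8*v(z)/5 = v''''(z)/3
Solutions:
 v(z) = C1*exp(-24^(1/4)*5^(3/4)*z/5) + C2*exp(24^(1/4)*5^(3/4)*z/5) + C3*sin(24^(1/4)*5^(3/4)*z/5) + C4*cos(24^(1/4)*5^(3/4)*z/5)


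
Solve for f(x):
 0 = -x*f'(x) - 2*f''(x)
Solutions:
 f(x) = C1 + C2*erf(x/2)


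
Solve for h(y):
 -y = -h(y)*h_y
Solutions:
 h(y) = -sqrt(C1 + y^2)
 h(y) = sqrt(C1 + y^2)


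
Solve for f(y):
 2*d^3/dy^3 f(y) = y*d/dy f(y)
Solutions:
 f(y) = C1 + Integral(C2*airyai(2^(2/3)*y/2) + C3*airybi(2^(2/3)*y/2), y)


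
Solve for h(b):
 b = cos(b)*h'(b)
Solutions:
 h(b) = C1 + Integral(b/cos(b), b)


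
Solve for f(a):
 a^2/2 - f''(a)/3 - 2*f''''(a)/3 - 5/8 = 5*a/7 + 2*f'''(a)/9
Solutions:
 f(a) = C1 + C2*a + a^4/8 - 29*a^3/42 - 859*a^2/336 + (C3*sin(sqrt(17)*a/6) + C4*cos(sqrt(17)*a/6))*exp(-a/6)


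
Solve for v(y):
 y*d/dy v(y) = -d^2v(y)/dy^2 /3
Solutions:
 v(y) = C1 + C2*erf(sqrt(6)*y/2)


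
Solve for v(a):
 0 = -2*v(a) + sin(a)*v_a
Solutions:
 v(a) = C1*(cos(a) - 1)/(cos(a) + 1)


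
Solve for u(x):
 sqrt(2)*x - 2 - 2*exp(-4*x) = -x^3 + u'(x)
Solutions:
 u(x) = C1 + x^4/4 + sqrt(2)*x^2/2 - 2*x + exp(-4*x)/2


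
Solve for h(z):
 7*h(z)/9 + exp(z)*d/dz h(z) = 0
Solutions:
 h(z) = C1*exp(7*exp(-z)/9)


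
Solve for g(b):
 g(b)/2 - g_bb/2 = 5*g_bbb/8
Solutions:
 g(b) = C1*exp(-b*(8*2^(2/3)/(15*sqrt(1833) + 643)^(1/3) + 8 + 2^(1/3)*(15*sqrt(1833) + 643)^(1/3))/30)*sin(2^(1/3)*sqrt(3)*b*(-(15*sqrt(1833) + 643)^(1/3) + 8*2^(1/3)/(15*sqrt(1833) + 643)^(1/3))/30) + C2*exp(-b*(8*2^(2/3)/(15*sqrt(1833) + 643)^(1/3) + 8 + 2^(1/3)*(15*sqrt(1833) + 643)^(1/3))/30)*cos(2^(1/3)*sqrt(3)*b*(-(15*sqrt(1833) + 643)^(1/3) + 8*2^(1/3)/(15*sqrt(1833) + 643)^(1/3))/30) + C3*exp(b*(-4 + 8*2^(2/3)/(15*sqrt(1833) + 643)^(1/3) + 2^(1/3)*(15*sqrt(1833) + 643)^(1/3))/15)


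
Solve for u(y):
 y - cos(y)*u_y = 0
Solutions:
 u(y) = C1 + Integral(y/cos(y), y)


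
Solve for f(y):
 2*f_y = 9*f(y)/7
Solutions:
 f(y) = C1*exp(9*y/14)


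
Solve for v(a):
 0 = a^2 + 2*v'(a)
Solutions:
 v(a) = C1 - a^3/6


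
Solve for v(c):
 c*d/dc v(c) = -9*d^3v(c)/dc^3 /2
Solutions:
 v(c) = C1 + Integral(C2*airyai(-6^(1/3)*c/3) + C3*airybi(-6^(1/3)*c/3), c)


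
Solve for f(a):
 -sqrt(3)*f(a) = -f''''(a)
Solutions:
 f(a) = C1*exp(-3^(1/8)*a) + C2*exp(3^(1/8)*a) + C3*sin(3^(1/8)*a) + C4*cos(3^(1/8)*a)


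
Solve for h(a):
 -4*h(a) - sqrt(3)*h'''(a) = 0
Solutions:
 h(a) = C3*exp(-2^(2/3)*3^(5/6)*a/3) + (C1*sin(2^(2/3)*3^(1/3)*a/2) + C2*cos(2^(2/3)*3^(1/3)*a/2))*exp(2^(2/3)*3^(5/6)*a/6)


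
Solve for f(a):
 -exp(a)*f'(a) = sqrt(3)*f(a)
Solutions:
 f(a) = C1*exp(sqrt(3)*exp(-a))


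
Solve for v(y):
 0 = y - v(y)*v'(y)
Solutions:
 v(y) = -sqrt(C1 + y^2)
 v(y) = sqrt(C1 + y^2)


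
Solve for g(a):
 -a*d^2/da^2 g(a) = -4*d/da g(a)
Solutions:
 g(a) = C1 + C2*a^5


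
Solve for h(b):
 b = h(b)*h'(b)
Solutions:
 h(b) = -sqrt(C1 + b^2)
 h(b) = sqrt(C1 + b^2)


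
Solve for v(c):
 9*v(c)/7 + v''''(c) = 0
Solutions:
 v(c) = (C1*sin(sqrt(6)*7^(3/4)*c/14) + C2*cos(sqrt(6)*7^(3/4)*c/14))*exp(-sqrt(6)*7^(3/4)*c/14) + (C3*sin(sqrt(6)*7^(3/4)*c/14) + C4*cos(sqrt(6)*7^(3/4)*c/14))*exp(sqrt(6)*7^(3/4)*c/14)


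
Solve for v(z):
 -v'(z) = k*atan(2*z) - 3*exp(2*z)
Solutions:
 v(z) = C1 - k*(z*atan(2*z) - log(4*z^2 + 1)/4) + 3*exp(2*z)/2


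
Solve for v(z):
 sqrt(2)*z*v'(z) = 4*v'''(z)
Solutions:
 v(z) = C1 + Integral(C2*airyai(sqrt(2)*z/2) + C3*airybi(sqrt(2)*z/2), z)


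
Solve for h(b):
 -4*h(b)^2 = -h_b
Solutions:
 h(b) = -1/(C1 + 4*b)


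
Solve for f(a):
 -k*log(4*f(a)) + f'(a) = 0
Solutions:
 Integral(1/(log(_y) + 2*log(2)), (_y, f(a))) = C1 + a*k


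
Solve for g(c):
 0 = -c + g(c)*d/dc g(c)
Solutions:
 g(c) = -sqrt(C1 + c^2)
 g(c) = sqrt(C1 + c^2)


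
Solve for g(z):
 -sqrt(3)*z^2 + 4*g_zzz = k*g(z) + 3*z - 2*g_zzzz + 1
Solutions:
 g(z) = C1*exp(z*Piecewise((-sqrt(-2^(1/3)*k^(1/3) + 1)/2 - sqrt(2^(1/3)*k^(1/3) + 2 + 2/sqrt(-2^(1/3)*k^(1/3) + 1))/2 - 1/2, Eq(k, 0)), (-sqrt(-k/(3*(-k/8 + sqrt(k^3/216 + k^2/64))^(1/3)) + 2*(-k/8 + sqrt(k^3/216 + k^2/64))^(1/3) + 1)/2 - sqrt(k/(3*(-k/8 + sqrt(k^3/216 + k^2/64))^(1/3)) - 2*(-k/8 + sqrt(k^3/216 + k^2/64))^(1/3) + 2 + 2/sqrt(-k/(3*(-k/8 + sqrt(k^3/216 + k^2/64))^(1/3)) + 2*(-k/8 + sqrt(k^3/216 + k^2/64))^(1/3) + 1))/2 - 1/2, True))) + C2*exp(z*Piecewise((-sqrt(-2^(1/3)*k^(1/3) + 1)/2 + sqrt(2^(1/3)*k^(1/3) + 2 + 2/sqrt(-2^(1/3)*k^(1/3) + 1))/2 - 1/2, Eq(k, 0)), (-sqrt(-k/(3*(-k/8 + sqrt(k^3/216 + k^2/64))^(1/3)) + 2*(-k/8 + sqrt(k^3/216 + k^2/64))^(1/3) + 1)/2 + sqrt(k/(3*(-k/8 + sqrt(k^3/216 + k^2/64))^(1/3)) - 2*(-k/8 + sqrt(k^3/216 + k^2/64))^(1/3) + 2 + 2/sqrt(-k/(3*(-k/8 + sqrt(k^3/216 + k^2/64))^(1/3)) + 2*(-k/8 + sqrt(k^3/216 + k^2/64))^(1/3) + 1))/2 - 1/2, True))) + C3*exp(z*Piecewise((sqrt(-2^(1/3)*k^(1/3) + 1)/2 - sqrt(2^(1/3)*k^(1/3) + 2 - 2/sqrt(-2^(1/3)*k^(1/3) + 1))/2 - 1/2, Eq(k, 0)), (sqrt(-k/(3*(-k/8 + sqrt(k^3/216 + k^2/64))^(1/3)) + 2*(-k/8 + sqrt(k^3/216 + k^2/64))^(1/3) + 1)/2 - sqrt(k/(3*(-k/8 + sqrt(k^3/216 + k^2/64))^(1/3)) - 2*(-k/8 + sqrt(k^3/216 + k^2/64))^(1/3) + 2 - 2/sqrt(-k/(3*(-k/8 + sqrt(k^3/216 + k^2/64))^(1/3)) + 2*(-k/8 + sqrt(k^3/216 + k^2/64))^(1/3) + 1))/2 - 1/2, True))) + C4*exp(z*Piecewise((sqrt(-2^(1/3)*k^(1/3) + 1)/2 + sqrt(2^(1/3)*k^(1/3) + 2 - 2/sqrt(-2^(1/3)*k^(1/3) + 1))/2 - 1/2, Eq(k, 0)), (sqrt(-k/(3*(-k/8 + sqrt(k^3/216 + k^2/64))^(1/3)) + 2*(-k/8 + sqrt(k^3/216 + k^2/64))^(1/3) + 1)/2 + sqrt(k/(3*(-k/8 + sqrt(k^3/216 + k^2/64))^(1/3)) - 2*(-k/8 + sqrt(k^3/216 + k^2/64))^(1/3) + 2 - 2/sqrt(-k/(3*(-k/8 + sqrt(k^3/216 + k^2/64))^(1/3)) + 2*(-k/8 + sqrt(k^3/216 + k^2/64))^(1/3) + 1))/2 - 1/2, True))) - sqrt(3)*z^2/k - 3*z/k - 1/k


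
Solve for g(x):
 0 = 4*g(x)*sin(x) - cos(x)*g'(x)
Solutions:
 g(x) = C1/cos(x)^4


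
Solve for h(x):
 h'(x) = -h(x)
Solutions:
 h(x) = C1*exp(-x)


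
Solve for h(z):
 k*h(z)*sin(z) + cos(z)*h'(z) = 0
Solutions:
 h(z) = C1*exp(k*log(cos(z)))


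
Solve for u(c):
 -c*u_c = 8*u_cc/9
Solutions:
 u(c) = C1 + C2*erf(3*c/4)


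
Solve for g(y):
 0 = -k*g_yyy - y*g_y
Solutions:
 g(y) = C1 + Integral(C2*airyai(y*(-1/k)^(1/3)) + C3*airybi(y*(-1/k)^(1/3)), y)


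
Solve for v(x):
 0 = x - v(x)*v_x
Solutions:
 v(x) = -sqrt(C1 + x^2)
 v(x) = sqrt(C1 + x^2)


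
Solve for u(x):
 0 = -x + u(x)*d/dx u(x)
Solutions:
 u(x) = -sqrt(C1 + x^2)
 u(x) = sqrt(C1 + x^2)


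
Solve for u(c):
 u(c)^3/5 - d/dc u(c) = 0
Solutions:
 u(c) = -sqrt(10)*sqrt(-1/(C1 + c))/2
 u(c) = sqrt(10)*sqrt(-1/(C1 + c))/2


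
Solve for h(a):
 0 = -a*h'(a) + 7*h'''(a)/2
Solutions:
 h(a) = C1 + Integral(C2*airyai(2^(1/3)*7^(2/3)*a/7) + C3*airybi(2^(1/3)*7^(2/3)*a/7), a)


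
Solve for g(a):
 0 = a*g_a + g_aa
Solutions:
 g(a) = C1 + C2*erf(sqrt(2)*a/2)


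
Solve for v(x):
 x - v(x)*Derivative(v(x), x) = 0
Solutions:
 v(x) = -sqrt(C1 + x^2)
 v(x) = sqrt(C1 + x^2)


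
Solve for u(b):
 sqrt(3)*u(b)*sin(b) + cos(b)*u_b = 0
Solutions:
 u(b) = C1*cos(b)^(sqrt(3))


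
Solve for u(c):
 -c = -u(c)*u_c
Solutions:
 u(c) = -sqrt(C1 + c^2)
 u(c) = sqrt(C1 + c^2)


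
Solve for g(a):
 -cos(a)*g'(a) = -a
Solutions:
 g(a) = C1 + Integral(a/cos(a), a)


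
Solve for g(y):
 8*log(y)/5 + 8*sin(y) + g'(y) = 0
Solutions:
 g(y) = C1 - 8*y*log(y)/5 + 8*y/5 + 8*cos(y)


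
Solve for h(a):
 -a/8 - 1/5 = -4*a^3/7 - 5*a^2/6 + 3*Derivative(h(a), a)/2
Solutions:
 h(a) = C1 + 2*a^4/21 + 5*a^3/27 - a^2/24 - 2*a/15


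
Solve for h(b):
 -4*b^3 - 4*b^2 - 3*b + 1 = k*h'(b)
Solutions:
 h(b) = C1 - b^4/k - 4*b^3/(3*k) - 3*b^2/(2*k) + b/k


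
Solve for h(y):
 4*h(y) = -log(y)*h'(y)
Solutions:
 h(y) = C1*exp(-4*li(y))


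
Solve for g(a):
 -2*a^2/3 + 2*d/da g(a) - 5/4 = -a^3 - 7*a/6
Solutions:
 g(a) = C1 - a^4/8 + a^3/9 - 7*a^2/24 + 5*a/8


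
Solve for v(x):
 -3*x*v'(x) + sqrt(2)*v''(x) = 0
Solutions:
 v(x) = C1 + C2*erfi(2^(1/4)*sqrt(3)*x/2)


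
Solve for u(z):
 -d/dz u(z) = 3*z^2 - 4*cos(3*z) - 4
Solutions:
 u(z) = C1 - z^3 + 4*z + 4*sin(3*z)/3


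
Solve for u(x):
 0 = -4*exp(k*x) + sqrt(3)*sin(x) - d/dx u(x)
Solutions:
 u(x) = C1 - sqrt(3)*cos(x) - 4*exp(k*x)/k


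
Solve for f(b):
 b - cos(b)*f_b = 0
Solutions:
 f(b) = C1 + Integral(b/cos(b), b)


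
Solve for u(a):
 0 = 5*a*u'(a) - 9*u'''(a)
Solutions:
 u(a) = C1 + Integral(C2*airyai(15^(1/3)*a/3) + C3*airybi(15^(1/3)*a/3), a)


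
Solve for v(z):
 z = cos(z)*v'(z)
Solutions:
 v(z) = C1 + Integral(z/cos(z), z)


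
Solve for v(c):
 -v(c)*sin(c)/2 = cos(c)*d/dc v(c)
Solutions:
 v(c) = C1*sqrt(cos(c))


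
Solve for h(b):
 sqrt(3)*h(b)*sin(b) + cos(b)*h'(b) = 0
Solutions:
 h(b) = C1*cos(b)^(sqrt(3))


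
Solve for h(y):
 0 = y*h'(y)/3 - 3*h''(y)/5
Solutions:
 h(y) = C1 + C2*erfi(sqrt(10)*y/6)


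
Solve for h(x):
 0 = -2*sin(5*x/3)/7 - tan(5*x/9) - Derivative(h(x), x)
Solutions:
 h(x) = C1 + 9*log(cos(5*x/9))/5 + 6*cos(5*x/3)/35


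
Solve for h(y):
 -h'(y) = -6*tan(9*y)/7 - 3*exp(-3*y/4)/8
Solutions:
 h(y) = C1 + log(tan(9*y)^2 + 1)/21 - exp(-3*y/4)/2


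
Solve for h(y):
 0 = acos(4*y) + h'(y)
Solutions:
 h(y) = C1 - y*acos(4*y) + sqrt(1 - 16*y^2)/4


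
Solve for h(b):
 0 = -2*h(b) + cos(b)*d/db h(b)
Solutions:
 h(b) = C1*(sin(b) + 1)/(sin(b) - 1)


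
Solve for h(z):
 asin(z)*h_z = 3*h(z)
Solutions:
 h(z) = C1*exp(3*Integral(1/asin(z), z))


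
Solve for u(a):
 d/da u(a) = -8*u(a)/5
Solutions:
 u(a) = C1*exp(-8*a/5)


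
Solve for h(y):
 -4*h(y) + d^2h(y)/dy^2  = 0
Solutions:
 h(y) = C1*exp(-2*y) + C2*exp(2*y)


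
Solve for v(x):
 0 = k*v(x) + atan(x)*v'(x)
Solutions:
 v(x) = C1*exp(-k*Integral(1/atan(x), x))


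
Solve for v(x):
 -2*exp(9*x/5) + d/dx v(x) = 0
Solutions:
 v(x) = C1 + 10*exp(9*x/5)/9


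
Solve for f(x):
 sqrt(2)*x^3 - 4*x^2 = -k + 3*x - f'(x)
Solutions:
 f(x) = C1 - k*x - sqrt(2)*x^4/4 + 4*x^3/3 + 3*x^2/2


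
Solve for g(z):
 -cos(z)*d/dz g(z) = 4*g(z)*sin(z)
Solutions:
 g(z) = C1*cos(z)^4


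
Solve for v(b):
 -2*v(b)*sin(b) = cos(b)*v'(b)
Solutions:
 v(b) = C1*cos(b)^2


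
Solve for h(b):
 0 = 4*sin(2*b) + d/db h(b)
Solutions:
 h(b) = C1 + 2*cos(2*b)


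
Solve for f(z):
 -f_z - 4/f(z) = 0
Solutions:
 f(z) = -sqrt(C1 - 8*z)
 f(z) = sqrt(C1 - 8*z)


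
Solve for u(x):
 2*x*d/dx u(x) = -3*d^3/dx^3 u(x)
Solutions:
 u(x) = C1 + Integral(C2*airyai(-2^(1/3)*3^(2/3)*x/3) + C3*airybi(-2^(1/3)*3^(2/3)*x/3), x)


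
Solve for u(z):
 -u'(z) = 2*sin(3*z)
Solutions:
 u(z) = C1 + 2*cos(3*z)/3


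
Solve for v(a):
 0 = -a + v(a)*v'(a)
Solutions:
 v(a) = -sqrt(C1 + a^2)
 v(a) = sqrt(C1 + a^2)


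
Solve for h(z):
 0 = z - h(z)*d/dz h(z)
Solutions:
 h(z) = -sqrt(C1 + z^2)
 h(z) = sqrt(C1 + z^2)


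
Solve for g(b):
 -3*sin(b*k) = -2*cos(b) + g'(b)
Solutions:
 g(b) = C1 + 2*sin(b) + 3*cos(b*k)/k


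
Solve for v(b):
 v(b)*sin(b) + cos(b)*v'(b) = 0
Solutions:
 v(b) = C1*cos(b)


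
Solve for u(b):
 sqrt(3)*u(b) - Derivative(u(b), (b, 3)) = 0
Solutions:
 u(b) = C3*exp(3^(1/6)*b) + (C1*sin(3^(2/3)*b/2) + C2*cos(3^(2/3)*b/2))*exp(-3^(1/6)*b/2)


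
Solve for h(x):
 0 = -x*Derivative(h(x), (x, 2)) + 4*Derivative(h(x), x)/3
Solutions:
 h(x) = C1 + C2*x^(7/3)


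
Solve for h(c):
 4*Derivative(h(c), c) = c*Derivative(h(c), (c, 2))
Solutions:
 h(c) = C1 + C2*c^5


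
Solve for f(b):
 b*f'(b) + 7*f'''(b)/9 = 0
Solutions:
 f(b) = C1 + Integral(C2*airyai(-21^(2/3)*b/7) + C3*airybi(-21^(2/3)*b/7), b)


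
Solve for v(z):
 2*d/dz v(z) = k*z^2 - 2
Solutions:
 v(z) = C1 + k*z^3/6 - z


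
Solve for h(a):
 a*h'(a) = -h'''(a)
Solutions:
 h(a) = C1 + Integral(C2*airyai(-a) + C3*airybi(-a), a)


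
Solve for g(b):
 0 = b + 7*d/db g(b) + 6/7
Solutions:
 g(b) = C1 - b^2/14 - 6*b/49


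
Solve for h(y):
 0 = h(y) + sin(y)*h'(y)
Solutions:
 h(y) = C1*sqrt(cos(y) + 1)/sqrt(cos(y) - 1)


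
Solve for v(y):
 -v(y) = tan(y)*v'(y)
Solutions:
 v(y) = C1/sin(y)


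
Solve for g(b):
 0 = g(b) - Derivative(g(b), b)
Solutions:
 g(b) = C1*exp(b)


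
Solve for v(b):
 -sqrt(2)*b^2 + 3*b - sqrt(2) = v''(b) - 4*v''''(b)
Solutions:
 v(b) = C1 + C2*b + C3*exp(-b/2) + C4*exp(b/2) - sqrt(2)*b^4/12 + b^3/2 - 9*sqrt(2)*b^2/2


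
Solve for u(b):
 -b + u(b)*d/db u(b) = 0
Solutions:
 u(b) = -sqrt(C1 + b^2)
 u(b) = sqrt(C1 + b^2)


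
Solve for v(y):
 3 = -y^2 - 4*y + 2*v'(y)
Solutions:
 v(y) = C1 + y^3/6 + y^2 + 3*y/2


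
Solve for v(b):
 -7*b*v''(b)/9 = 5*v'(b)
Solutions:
 v(b) = C1 + C2/b^(38/7)


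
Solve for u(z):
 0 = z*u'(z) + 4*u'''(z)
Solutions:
 u(z) = C1 + Integral(C2*airyai(-2^(1/3)*z/2) + C3*airybi(-2^(1/3)*z/2), z)


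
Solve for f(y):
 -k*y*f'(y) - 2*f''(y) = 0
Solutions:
 f(y) = Piecewise((-sqrt(pi)*C1*erf(sqrt(k)*y/2)/sqrt(k) - C2, (k > 0) | (k < 0)), (-C1*y - C2, True))


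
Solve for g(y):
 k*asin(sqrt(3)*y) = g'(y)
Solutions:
 g(y) = C1 + k*(y*asin(sqrt(3)*y) + sqrt(3)*sqrt(1 - 3*y^2)/3)


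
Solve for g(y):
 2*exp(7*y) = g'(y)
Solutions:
 g(y) = C1 + 2*exp(7*y)/7


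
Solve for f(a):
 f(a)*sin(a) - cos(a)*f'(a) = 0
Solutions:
 f(a) = C1/cos(a)


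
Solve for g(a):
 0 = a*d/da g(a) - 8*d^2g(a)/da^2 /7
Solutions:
 g(a) = C1 + C2*erfi(sqrt(7)*a/4)


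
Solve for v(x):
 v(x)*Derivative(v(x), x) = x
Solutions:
 v(x) = -sqrt(C1 + x^2)
 v(x) = sqrt(C1 + x^2)


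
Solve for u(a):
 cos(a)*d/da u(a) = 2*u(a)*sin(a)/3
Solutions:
 u(a) = C1/cos(a)^(2/3)


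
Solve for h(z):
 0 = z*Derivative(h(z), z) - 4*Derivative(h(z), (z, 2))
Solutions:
 h(z) = C1 + C2*erfi(sqrt(2)*z/4)


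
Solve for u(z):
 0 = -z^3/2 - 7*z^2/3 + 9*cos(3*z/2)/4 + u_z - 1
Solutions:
 u(z) = C1 + z^4/8 + 7*z^3/9 + z - 3*sin(3*z/2)/2


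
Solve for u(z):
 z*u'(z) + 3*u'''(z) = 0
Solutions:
 u(z) = C1 + Integral(C2*airyai(-3^(2/3)*z/3) + C3*airybi(-3^(2/3)*z/3), z)


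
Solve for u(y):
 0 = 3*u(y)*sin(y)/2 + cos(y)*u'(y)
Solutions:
 u(y) = C1*cos(y)^(3/2)


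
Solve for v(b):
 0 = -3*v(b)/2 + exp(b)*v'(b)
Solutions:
 v(b) = C1*exp(-3*exp(-b)/2)


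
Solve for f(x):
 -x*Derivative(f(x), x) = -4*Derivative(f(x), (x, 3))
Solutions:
 f(x) = C1 + Integral(C2*airyai(2^(1/3)*x/2) + C3*airybi(2^(1/3)*x/2), x)


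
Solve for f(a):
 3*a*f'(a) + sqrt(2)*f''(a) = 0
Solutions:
 f(a) = C1 + C2*erf(2^(1/4)*sqrt(3)*a/2)


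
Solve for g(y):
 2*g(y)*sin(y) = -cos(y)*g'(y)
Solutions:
 g(y) = C1*cos(y)^2


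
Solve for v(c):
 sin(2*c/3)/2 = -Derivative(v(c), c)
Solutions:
 v(c) = C1 + 3*cos(2*c/3)/4


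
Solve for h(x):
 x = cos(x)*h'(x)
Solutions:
 h(x) = C1 + Integral(x/cos(x), x)


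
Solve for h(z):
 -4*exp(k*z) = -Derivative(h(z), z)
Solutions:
 h(z) = C1 + 4*exp(k*z)/k


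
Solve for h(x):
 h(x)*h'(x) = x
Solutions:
 h(x) = -sqrt(C1 + x^2)
 h(x) = sqrt(C1 + x^2)


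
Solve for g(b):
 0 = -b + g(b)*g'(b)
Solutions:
 g(b) = -sqrt(C1 + b^2)
 g(b) = sqrt(C1 + b^2)


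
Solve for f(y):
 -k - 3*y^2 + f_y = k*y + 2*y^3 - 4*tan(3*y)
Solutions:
 f(y) = C1 + k*y^2/2 + k*y + y^4/2 + y^3 + 4*log(cos(3*y))/3


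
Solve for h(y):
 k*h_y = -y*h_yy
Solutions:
 h(y) = C1 + y^(1 - re(k))*(C2*sin(log(y)*Abs(im(k))) + C3*cos(log(y)*im(k)))


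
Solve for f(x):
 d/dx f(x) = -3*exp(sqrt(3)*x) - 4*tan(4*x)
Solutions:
 f(x) = C1 - sqrt(3)*exp(sqrt(3)*x) + log(cos(4*x))


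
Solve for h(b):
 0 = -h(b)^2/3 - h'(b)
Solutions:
 h(b) = 3/(C1 + b)


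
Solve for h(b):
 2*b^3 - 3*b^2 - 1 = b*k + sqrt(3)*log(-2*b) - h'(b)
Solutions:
 h(b) = C1 - b^4/2 + b^3 + b^2*k/2 + sqrt(3)*b*log(-b) + b*(-sqrt(3) + 1 + sqrt(3)*log(2))


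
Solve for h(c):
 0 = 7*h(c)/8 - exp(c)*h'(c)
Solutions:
 h(c) = C1*exp(-7*exp(-c)/8)


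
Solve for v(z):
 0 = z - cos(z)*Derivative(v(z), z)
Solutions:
 v(z) = C1 + Integral(z/cos(z), z)


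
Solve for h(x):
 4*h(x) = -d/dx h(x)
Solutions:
 h(x) = C1*exp(-4*x)


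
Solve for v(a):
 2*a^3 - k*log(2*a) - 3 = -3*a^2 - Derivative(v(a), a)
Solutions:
 v(a) = C1 - a^4/2 - a^3 + a*k*log(a) - a*k + a*k*log(2) + 3*a


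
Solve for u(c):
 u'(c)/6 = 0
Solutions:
 u(c) = C1


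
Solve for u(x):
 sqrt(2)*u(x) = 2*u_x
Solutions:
 u(x) = C1*exp(sqrt(2)*x/2)


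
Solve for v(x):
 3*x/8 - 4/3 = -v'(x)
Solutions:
 v(x) = C1 - 3*x^2/16 + 4*x/3


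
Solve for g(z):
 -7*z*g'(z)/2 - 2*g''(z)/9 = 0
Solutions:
 g(z) = C1 + C2*erf(3*sqrt(14)*z/4)


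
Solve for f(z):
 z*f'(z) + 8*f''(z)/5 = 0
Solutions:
 f(z) = C1 + C2*erf(sqrt(5)*z/4)


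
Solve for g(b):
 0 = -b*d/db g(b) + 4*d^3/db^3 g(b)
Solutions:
 g(b) = C1 + Integral(C2*airyai(2^(1/3)*b/2) + C3*airybi(2^(1/3)*b/2), b)


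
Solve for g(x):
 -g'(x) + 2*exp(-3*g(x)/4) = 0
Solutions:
 g(x) = 4*log(C1 + 3*x/2)/3
 g(x) = 4*log((-6^(1/3) - 2^(1/3)*3^(5/6)*I)*(C1 + 2*x)^(1/3)/4)
 g(x) = 4*log((-6^(1/3) + 2^(1/3)*3^(5/6)*I)*(C1 + 2*x)^(1/3)/4)


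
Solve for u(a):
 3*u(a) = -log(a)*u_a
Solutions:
 u(a) = C1*exp(-3*li(a))


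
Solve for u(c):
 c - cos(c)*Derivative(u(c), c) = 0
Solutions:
 u(c) = C1 + Integral(c/cos(c), c)


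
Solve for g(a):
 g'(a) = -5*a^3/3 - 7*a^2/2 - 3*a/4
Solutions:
 g(a) = C1 - 5*a^4/12 - 7*a^3/6 - 3*a^2/8


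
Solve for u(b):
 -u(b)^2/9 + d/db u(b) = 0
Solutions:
 u(b) = -9/(C1 + b)


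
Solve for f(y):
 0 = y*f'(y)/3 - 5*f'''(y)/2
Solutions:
 f(y) = C1 + Integral(C2*airyai(15^(2/3)*2^(1/3)*y/15) + C3*airybi(15^(2/3)*2^(1/3)*y/15), y)


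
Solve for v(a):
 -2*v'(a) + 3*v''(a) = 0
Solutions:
 v(a) = C1 + C2*exp(2*a/3)


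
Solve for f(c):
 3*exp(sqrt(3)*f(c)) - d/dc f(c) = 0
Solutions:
 f(c) = sqrt(3)*(2*log(-1/(C1 + 3*c)) - log(3))/6


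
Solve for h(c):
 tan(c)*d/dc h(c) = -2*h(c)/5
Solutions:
 h(c) = C1/sin(c)^(2/5)


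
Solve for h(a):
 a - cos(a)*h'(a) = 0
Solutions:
 h(a) = C1 + Integral(a/cos(a), a)


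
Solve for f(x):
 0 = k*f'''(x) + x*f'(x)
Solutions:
 f(x) = C1 + Integral(C2*airyai(x*(-1/k)^(1/3)) + C3*airybi(x*(-1/k)^(1/3)), x)


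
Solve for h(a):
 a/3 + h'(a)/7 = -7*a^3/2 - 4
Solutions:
 h(a) = C1 - 49*a^4/8 - 7*a^2/6 - 28*a


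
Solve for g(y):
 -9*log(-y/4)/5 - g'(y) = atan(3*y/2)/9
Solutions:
 g(y) = C1 - 9*y*log(-y)/5 - y*atan(3*y/2)/9 + 9*y/5 + 18*y*log(2)/5 + log(9*y^2 + 4)/27


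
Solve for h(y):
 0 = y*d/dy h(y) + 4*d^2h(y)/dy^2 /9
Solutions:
 h(y) = C1 + C2*erf(3*sqrt(2)*y/4)


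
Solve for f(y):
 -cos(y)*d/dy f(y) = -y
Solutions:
 f(y) = C1 + Integral(y/cos(y), y)


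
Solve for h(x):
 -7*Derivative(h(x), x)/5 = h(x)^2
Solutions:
 h(x) = 7/(C1 + 5*x)


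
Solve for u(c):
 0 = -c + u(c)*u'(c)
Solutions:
 u(c) = -sqrt(C1 + c^2)
 u(c) = sqrt(C1 + c^2)


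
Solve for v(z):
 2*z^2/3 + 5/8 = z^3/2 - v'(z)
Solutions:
 v(z) = C1 + z^4/8 - 2*z^3/9 - 5*z/8


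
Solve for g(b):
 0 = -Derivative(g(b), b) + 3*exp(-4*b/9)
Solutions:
 g(b) = C1 - 27*exp(-4*b/9)/4


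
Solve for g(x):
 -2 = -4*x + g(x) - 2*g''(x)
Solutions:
 g(x) = C1*exp(-sqrt(2)*x/2) + C2*exp(sqrt(2)*x/2) + 4*x - 2


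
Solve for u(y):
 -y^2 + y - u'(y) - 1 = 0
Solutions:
 u(y) = C1 - y^3/3 + y^2/2 - y


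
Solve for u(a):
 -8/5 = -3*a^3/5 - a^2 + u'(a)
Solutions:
 u(a) = C1 + 3*a^4/20 + a^3/3 - 8*a/5


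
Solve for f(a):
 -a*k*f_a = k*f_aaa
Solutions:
 f(a) = C1 + Integral(C2*airyai(-a) + C3*airybi(-a), a)


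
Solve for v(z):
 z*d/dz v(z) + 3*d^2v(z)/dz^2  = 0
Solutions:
 v(z) = C1 + C2*erf(sqrt(6)*z/6)


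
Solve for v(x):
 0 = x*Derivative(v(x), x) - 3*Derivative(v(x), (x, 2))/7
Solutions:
 v(x) = C1 + C2*erfi(sqrt(42)*x/6)


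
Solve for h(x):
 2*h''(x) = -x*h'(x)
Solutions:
 h(x) = C1 + C2*erf(x/2)


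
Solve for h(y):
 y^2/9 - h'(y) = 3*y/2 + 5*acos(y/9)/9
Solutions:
 h(y) = C1 + y^3/27 - 3*y^2/4 - 5*y*acos(y/9)/9 + 5*sqrt(81 - y^2)/9


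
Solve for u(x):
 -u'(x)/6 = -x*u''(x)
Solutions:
 u(x) = C1 + C2*x^(7/6)


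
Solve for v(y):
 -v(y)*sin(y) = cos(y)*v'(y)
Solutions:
 v(y) = C1*cos(y)


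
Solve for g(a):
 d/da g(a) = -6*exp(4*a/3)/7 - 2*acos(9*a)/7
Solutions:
 g(a) = C1 - 2*a*acos(9*a)/7 + 2*sqrt(1 - 81*a^2)/63 - 9*exp(4*a/3)/14


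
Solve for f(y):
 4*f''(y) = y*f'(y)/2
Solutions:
 f(y) = C1 + C2*erfi(y/4)


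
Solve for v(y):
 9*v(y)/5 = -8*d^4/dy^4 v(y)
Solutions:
 v(y) = (C1*sin(10^(3/4)*sqrt(3)*y/20) + C2*cos(10^(3/4)*sqrt(3)*y/20))*exp(-10^(3/4)*sqrt(3)*y/20) + (C3*sin(10^(3/4)*sqrt(3)*y/20) + C4*cos(10^(3/4)*sqrt(3)*y/20))*exp(10^(3/4)*sqrt(3)*y/20)


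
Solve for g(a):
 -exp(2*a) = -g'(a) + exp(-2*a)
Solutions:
 g(a) = C1 + sinh(2*a)


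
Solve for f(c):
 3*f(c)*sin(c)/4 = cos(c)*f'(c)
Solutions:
 f(c) = C1/cos(c)^(3/4)


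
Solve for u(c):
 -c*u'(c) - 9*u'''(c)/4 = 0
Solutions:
 u(c) = C1 + Integral(C2*airyai(-2^(2/3)*3^(1/3)*c/3) + C3*airybi(-2^(2/3)*3^(1/3)*c/3), c)


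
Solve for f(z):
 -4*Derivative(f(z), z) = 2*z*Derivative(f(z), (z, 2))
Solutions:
 f(z) = C1 + C2/z


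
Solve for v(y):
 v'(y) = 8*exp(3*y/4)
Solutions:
 v(y) = C1 + 32*exp(3*y/4)/3


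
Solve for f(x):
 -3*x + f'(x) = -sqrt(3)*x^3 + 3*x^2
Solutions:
 f(x) = C1 - sqrt(3)*x^4/4 + x^3 + 3*x^2/2


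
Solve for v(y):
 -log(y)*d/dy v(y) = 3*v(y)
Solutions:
 v(y) = C1*exp(-3*li(y))


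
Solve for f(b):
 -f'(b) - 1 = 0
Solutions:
 f(b) = C1 - b


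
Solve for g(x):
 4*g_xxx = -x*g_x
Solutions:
 g(x) = C1 + Integral(C2*airyai(-2^(1/3)*x/2) + C3*airybi(-2^(1/3)*x/2), x)


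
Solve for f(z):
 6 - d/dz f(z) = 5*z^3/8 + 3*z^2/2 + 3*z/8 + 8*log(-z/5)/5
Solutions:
 f(z) = C1 - 5*z^4/32 - z^3/2 - 3*z^2/16 - 8*z*log(-z)/5 + 2*z*(4*log(5) + 19)/5


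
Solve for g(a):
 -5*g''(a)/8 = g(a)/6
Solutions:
 g(a) = C1*sin(2*sqrt(15)*a/15) + C2*cos(2*sqrt(15)*a/15)


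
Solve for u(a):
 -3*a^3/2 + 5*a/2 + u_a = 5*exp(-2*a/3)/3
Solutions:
 u(a) = C1 + 3*a^4/8 - 5*a^2/4 - 5*exp(-2*a/3)/2


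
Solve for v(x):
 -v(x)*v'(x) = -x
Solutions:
 v(x) = -sqrt(C1 + x^2)
 v(x) = sqrt(C1 + x^2)


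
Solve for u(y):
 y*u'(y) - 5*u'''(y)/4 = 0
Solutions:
 u(y) = C1 + Integral(C2*airyai(10^(2/3)*y/5) + C3*airybi(10^(2/3)*y/5), y)


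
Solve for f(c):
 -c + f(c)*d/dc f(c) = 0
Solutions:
 f(c) = -sqrt(C1 + c^2)
 f(c) = sqrt(C1 + c^2)


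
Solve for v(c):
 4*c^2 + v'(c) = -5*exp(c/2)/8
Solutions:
 v(c) = C1 - 4*c^3/3 - 5*exp(c/2)/4


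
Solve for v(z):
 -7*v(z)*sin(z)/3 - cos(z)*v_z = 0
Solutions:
 v(z) = C1*cos(z)^(7/3)


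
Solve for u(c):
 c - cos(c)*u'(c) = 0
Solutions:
 u(c) = C1 + Integral(c/cos(c), c)


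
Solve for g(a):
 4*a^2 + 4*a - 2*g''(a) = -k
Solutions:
 g(a) = C1 + C2*a + a^4/6 + a^3/3 + a^2*k/4


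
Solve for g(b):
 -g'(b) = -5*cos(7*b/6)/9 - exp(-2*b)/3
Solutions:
 g(b) = C1 + 10*sin(7*b/6)/21 - exp(-2*b)/6


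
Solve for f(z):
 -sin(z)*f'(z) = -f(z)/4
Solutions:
 f(z) = C1*(cos(z) - 1)^(1/8)/(cos(z) + 1)^(1/8)


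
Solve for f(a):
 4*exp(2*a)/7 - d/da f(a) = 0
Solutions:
 f(a) = C1 + 2*exp(2*a)/7


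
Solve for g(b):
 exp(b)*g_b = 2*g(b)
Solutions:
 g(b) = C1*exp(-2*exp(-b))


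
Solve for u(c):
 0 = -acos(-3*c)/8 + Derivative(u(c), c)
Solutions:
 u(c) = C1 + c*acos(-3*c)/8 + sqrt(1 - 9*c^2)/24


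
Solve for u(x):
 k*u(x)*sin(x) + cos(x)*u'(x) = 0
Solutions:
 u(x) = C1*exp(k*log(cos(x)))


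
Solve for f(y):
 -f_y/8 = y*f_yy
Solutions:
 f(y) = C1 + C2*y^(7/8)


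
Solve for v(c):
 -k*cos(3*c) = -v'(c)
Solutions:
 v(c) = C1 + k*sin(3*c)/3


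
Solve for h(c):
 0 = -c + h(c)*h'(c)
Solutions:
 h(c) = -sqrt(C1 + c^2)
 h(c) = sqrt(C1 + c^2)


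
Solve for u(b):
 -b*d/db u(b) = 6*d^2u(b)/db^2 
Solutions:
 u(b) = C1 + C2*erf(sqrt(3)*b/6)


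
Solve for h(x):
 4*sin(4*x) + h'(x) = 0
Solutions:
 h(x) = C1 + cos(4*x)


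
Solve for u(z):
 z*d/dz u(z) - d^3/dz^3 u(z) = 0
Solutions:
 u(z) = C1 + Integral(C2*airyai(z) + C3*airybi(z), z)


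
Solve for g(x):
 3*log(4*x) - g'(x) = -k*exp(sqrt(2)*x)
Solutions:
 g(x) = C1 + sqrt(2)*k*exp(sqrt(2)*x)/2 + 3*x*log(x) + 3*x*(-1 + 2*log(2))


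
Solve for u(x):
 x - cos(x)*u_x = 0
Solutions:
 u(x) = C1 + Integral(x/cos(x), x)


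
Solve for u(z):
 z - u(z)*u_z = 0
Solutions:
 u(z) = -sqrt(C1 + z^2)
 u(z) = sqrt(C1 + z^2)


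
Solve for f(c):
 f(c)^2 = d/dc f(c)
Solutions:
 f(c) = -1/(C1 + c)


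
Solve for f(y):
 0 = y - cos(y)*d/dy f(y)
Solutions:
 f(y) = C1 + Integral(y/cos(y), y)


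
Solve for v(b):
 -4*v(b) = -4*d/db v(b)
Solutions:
 v(b) = C1*exp(b)


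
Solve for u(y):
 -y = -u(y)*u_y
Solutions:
 u(y) = -sqrt(C1 + y^2)
 u(y) = sqrt(C1 + y^2)


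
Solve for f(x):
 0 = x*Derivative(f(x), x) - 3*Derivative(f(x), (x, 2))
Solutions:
 f(x) = C1 + C2*erfi(sqrt(6)*x/6)


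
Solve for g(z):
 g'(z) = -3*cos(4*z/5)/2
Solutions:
 g(z) = C1 - 15*sin(4*z/5)/8


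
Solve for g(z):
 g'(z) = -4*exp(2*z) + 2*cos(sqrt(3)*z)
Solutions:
 g(z) = C1 - 2*exp(2*z) + 2*sqrt(3)*sin(sqrt(3)*z)/3


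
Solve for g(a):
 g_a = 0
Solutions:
 g(a) = C1


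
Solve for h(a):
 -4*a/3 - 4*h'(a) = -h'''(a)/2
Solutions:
 h(a) = C1 + C2*exp(-2*sqrt(2)*a) + C3*exp(2*sqrt(2)*a) - a^2/6


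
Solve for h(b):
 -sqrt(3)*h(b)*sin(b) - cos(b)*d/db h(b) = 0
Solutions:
 h(b) = C1*cos(b)^(sqrt(3))


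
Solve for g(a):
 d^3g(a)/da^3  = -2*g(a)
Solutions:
 g(a) = C3*exp(-2^(1/3)*a) + (C1*sin(2^(1/3)*sqrt(3)*a/2) + C2*cos(2^(1/3)*sqrt(3)*a/2))*exp(2^(1/3)*a/2)


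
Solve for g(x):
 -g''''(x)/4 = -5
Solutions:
 g(x) = C1 + C2*x + C3*x^2 + C4*x^3 + 5*x^4/6


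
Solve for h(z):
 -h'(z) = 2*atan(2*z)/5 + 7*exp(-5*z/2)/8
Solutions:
 h(z) = C1 - 2*z*atan(2*z)/5 + log(4*z^2 + 1)/10 + 7*exp(-5*z/2)/20


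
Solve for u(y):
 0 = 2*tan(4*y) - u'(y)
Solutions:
 u(y) = C1 - log(cos(4*y))/2


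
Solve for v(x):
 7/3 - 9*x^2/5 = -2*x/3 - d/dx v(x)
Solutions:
 v(x) = C1 + 3*x^3/5 - x^2/3 - 7*x/3


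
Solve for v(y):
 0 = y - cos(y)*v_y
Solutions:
 v(y) = C1 + Integral(y/cos(y), y)


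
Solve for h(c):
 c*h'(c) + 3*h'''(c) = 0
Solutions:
 h(c) = C1 + Integral(C2*airyai(-3^(2/3)*c/3) + C3*airybi(-3^(2/3)*c/3), c)


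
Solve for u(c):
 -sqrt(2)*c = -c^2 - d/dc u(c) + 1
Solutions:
 u(c) = C1 - c^3/3 + sqrt(2)*c^2/2 + c


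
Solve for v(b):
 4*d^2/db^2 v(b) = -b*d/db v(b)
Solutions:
 v(b) = C1 + C2*erf(sqrt(2)*b/4)


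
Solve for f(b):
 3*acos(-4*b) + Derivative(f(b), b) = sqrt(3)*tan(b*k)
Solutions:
 f(b) = C1 - 3*b*acos(-4*b) - 3*sqrt(1 - 16*b^2)/4 + sqrt(3)*Piecewise((-log(cos(b*k))/k, Ne(k, 0)), (0, True))


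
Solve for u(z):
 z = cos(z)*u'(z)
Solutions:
 u(z) = C1 + Integral(z/cos(z), z)


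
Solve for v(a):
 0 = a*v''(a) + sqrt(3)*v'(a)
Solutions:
 v(a) = C1 + C2*a^(1 - sqrt(3))


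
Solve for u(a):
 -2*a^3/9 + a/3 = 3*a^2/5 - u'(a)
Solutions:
 u(a) = C1 + a^4/18 + a^3/5 - a^2/6


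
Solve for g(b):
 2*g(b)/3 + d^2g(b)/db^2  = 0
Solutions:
 g(b) = C1*sin(sqrt(6)*b/3) + C2*cos(sqrt(6)*b/3)


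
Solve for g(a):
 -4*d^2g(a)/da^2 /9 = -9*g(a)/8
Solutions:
 g(a) = C1*exp(-9*sqrt(2)*a/8) + C2*exp(9*sqrt(2)*a/8)


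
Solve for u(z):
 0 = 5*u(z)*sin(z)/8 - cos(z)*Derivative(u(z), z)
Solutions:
 u(z) = C1/cos(z)^(5/8)


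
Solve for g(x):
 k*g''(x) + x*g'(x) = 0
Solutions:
 g(x) = C1 + C2*sqrt(k)*erf(sqrt(2)*x*sqrt(1/k)/2)


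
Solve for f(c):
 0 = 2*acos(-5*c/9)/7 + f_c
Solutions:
 f(c) = C1 - 2*c*acos(-5*c/9)/7 - 2*sqrt(81 - 25*c^2)/35


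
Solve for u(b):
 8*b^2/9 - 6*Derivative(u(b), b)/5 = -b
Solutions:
 u(b) = C1 + 20*b^3/81 + 5*b^2/12


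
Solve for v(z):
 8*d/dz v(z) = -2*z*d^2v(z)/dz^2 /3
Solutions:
 v(z) = C1 + C2/z^11


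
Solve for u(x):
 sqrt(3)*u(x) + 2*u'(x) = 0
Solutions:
 u(x) = C1*exp(-sqrt(3)*x/2)


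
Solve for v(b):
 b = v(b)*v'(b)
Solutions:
 v(b) = -sqrt(C1 + b^2)
 v(b) = sqrt(C1 + b^2)


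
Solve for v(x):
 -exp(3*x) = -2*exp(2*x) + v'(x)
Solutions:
 v(x) = C1 - exp(3*x)/3 + exp(2*x)


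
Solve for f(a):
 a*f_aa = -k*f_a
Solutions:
 f(a) = C1 + a^(1 - re(k))*(C2*sin(log(a)*Abs(im(k))) + C3*cos(log(a)*im(k)))


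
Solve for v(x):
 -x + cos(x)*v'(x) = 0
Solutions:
 v(x) = C1 + Integral(x/cos(x), x)


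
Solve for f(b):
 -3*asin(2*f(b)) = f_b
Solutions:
 Integral(1/asin(2*_y), (_y, f(b))) = C1 - 3*b


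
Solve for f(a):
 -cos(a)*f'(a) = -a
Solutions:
 f(a) = C1 + Integral(a/cos(a), a)


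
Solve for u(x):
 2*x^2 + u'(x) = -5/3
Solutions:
 u(x) = C1 - 2*x^3/3 - 5*x/3


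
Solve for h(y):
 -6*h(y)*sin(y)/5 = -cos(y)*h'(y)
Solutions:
 h(y) = C1/cos(y)^(6/5)


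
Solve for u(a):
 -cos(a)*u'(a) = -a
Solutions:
 u(a) = C1 + Integral(a/cos(a), a)


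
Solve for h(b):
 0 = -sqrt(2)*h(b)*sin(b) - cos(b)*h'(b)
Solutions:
 h(b) = C1*cos(b)^(sqrt(2))


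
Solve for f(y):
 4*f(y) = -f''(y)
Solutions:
 f(y) = C1*sin(2*y) + C2*cos(2*y)


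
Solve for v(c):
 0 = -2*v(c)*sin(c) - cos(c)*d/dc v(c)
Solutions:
 v(c) = C1*cos(c)^2


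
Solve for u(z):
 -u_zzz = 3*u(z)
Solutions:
 u(z) = C3*exp(-3^(1/3)*z) + (C1*sin(3^(5/6)*z/2) + C2*cos(3^(5/6)*z/2))*exp(3^(1/3)*z/2)


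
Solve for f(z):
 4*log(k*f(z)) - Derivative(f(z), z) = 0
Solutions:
 li(k*f(z))/k = C1 + 4*z


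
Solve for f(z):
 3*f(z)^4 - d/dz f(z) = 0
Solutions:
 f(z) = (-1/(C1 + 9*z))^(1/3)
 f(z) = (-1/(C1 + 3*z))^(1/3)*(-3^(2/3) - 3*3^(1/6)*I)/6
 f(z) = (-1/(C1 + 3*z))^(1/3)*(-3^(2/3) + 3*3^(1/6)*I)/6


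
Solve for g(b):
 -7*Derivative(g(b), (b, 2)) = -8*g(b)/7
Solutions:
 g(b) = C1*exp(-2*sqrt(2)*b/7) + C2*exp(2*sqrt(2)*b/7)


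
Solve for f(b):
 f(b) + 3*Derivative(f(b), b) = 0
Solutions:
 f(b) = C1*exp(-b/3)


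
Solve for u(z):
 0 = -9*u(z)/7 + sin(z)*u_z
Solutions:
 u(z) = C1*(cos(z) - 1)^(9/14)/(cos(z) + 1)^(9/14)


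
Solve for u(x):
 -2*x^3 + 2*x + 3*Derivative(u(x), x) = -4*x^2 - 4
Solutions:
 u(x) = C1 + x^4/6 - 4*x^3/9 - x^2/3 - 4*x/3


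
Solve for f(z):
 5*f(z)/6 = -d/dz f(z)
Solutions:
 f(z) = C1*exp(-5*z/6)


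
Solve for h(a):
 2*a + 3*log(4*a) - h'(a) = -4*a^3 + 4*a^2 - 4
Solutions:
 h(a) = C1 + a^4 - 4*a^3/3 + a^2 + 3*a*log(a) + a + a*log(64)


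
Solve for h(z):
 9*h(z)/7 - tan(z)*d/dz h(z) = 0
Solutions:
 h(z) = C1*sin(z)^(9/7)


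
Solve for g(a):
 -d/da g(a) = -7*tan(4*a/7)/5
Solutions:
 g(a) = C1 - 49*log(cos(4*a/7))/20


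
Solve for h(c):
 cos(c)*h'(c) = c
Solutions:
 h(c) = C1 + Integral(c/cos(c), c)


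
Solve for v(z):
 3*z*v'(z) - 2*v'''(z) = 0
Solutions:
 v(z) = C1 + Integral(C2*airyai(2^(2/3)*3^(1/3)*z/2) + C3*airybi(2^(2/3)*3^(1/3)*z/2), z)


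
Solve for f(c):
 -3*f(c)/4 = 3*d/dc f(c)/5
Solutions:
 f(c) = C1*exp(-5*c/4)


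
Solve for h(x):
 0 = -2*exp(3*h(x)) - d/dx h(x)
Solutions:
 h(x) = log((-3^(2/3) - 3*3^(1/6)*I)*(1/(C1 + 2*x))^(1/3)/6)
 h(x) = log((-3^(2/3) + 3*3^(1/6)*I)*(1/(C1 + 2*x))^(1/3)/6)
 h(x) = log(1/(C1 + 6*x))/3


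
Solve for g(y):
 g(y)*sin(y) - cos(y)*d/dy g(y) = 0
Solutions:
 g(y) = C1/cos(y)


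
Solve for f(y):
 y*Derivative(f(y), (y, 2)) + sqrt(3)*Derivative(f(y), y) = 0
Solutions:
 f(y) = C1 + C2*y^(1 - sqrt(3))


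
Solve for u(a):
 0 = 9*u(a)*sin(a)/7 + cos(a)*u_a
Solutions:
 u(a) = C1*cos(a)^(9/7)


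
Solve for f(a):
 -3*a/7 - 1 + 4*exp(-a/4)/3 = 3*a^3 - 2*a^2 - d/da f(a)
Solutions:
 f(a) = C1 + 3*a^4/4 - 2*a^3/3 + 3*a^2/14 + a + 16*exp(-a/4)/3


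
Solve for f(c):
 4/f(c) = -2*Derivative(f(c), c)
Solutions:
 f(c) = -sqrt(C1 - 4*c)
 f(c) = sqrt(C1 - 4*c)


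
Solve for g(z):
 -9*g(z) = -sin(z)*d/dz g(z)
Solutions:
 g(z) = C1*sqrt(cos(z) - 1)*(cos(z)^4 - 4*cos(z)^3 + 6*cos(z)^2 - 4*cos(z) + 1)/(sqrt(cos(z) + 1)*(cos(z)^4 + 4*cos(z)^3 + 6*cos(z)^2 + 4*cos(z) + 1))


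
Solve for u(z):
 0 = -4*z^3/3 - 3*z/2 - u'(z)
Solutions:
 u(z) = C1 - z^4/3 - 3*z^2/4


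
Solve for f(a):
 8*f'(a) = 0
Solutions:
 f(a) = C1


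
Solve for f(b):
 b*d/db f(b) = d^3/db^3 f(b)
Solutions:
 f(b) = C1 + Integral(C2*airyai(b) + C3*airybi(b), b)


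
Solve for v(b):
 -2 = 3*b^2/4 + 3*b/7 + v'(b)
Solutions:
 v(b) = C1 - b^3/4 - 3*b^2/14 - 2*b


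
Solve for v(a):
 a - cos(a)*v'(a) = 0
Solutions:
 v(a) = C1 + Integral(a/cos(a), a)


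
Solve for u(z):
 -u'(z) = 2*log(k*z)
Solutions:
 u(z) = C1 - 2*z*log(k*z) + 2*z


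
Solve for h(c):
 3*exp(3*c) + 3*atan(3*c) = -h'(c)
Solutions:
 h(c) = C1 - 3*c*atan(3*c) - exp(3*c) + log(9*c^2 + 1)/2


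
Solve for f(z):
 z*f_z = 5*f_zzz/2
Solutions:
 f(z) = C1 + Integral(C2*airyai(2^(1/3)*5^(2/3)*z/5) + C3*airybi(2^(1/3)*5^(2/3)*z/5), z)


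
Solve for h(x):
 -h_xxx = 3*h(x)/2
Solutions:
 h(x) = C3*exp(-2^(2/3)*3^(1/3)*x/2) + (C1*sin(2^(2/3)*3^(5/6)*x/4) + C2*cos(2^(2/3)*3^(5/6)*x/4))*exp(2^(2/3)*3^(1/3)*x/4)


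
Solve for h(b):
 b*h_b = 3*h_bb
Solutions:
 h(b) = C1 + C2*erfi(sqrt(6)*b/6)


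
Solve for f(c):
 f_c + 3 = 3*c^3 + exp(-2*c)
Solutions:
 f(c) = C1 + 3*c^4/4 - 3*c - exp(-2*c)/2


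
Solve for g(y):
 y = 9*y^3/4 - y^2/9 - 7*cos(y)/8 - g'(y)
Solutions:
 g(y) = C1 + 9*y^4/16 - y^3/27 - y^2/2 - 7*sin(y)/8


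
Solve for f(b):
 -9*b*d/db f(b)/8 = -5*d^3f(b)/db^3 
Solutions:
 f(b) = C1 + Integral(C2*airyai(15^(2/3)*b/10) + C3*airybi(15^(2/3)*b/10), b)


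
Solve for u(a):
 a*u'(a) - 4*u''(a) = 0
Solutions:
 u(a) = C1 + C2*erfi(sqrt(2)*a/4)


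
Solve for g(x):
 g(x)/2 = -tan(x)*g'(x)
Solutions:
 g(x) = C1/sqrt(sin(x))


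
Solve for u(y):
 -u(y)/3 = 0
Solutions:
 u(y) = 0


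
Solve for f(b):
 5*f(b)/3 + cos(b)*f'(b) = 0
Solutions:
 f(b) = C1*(sin(b) - 1)^(5/6)/(sin(b) + 1)^(5/6)


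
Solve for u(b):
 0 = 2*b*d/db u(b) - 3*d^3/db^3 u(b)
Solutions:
 u(b) = C1 + Integral(C2*airyai(2^(1/3)*3^(2/3)*b/3) + C3*airybi(2^(1/3)*3^(2/3)*b/3), b)


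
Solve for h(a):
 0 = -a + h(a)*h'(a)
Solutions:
 h(a) = -sqrt(C1 + a^2)
 h(a) = sqrt(C1 + a^2)


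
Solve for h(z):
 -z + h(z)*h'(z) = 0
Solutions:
 h(z) = -sqrt(C1 + z^2)
 h(z) = sqrt(C1 + z^2)


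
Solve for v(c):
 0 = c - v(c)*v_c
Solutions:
 v(c) = -sqrt(C1 + c^2)
 v(c) = sqrt(C1 + c^2)


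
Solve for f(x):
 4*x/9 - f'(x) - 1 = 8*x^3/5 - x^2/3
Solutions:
 f(x) = C1 - 2*x^4/5 + x^3/9 + 2*x^2/9 - x


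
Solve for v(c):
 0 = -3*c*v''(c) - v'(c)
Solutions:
 v(c) = C1 + C2*c^(2/3)


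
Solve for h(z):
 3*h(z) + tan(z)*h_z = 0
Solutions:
 h(z) = C1/sin(z)^3


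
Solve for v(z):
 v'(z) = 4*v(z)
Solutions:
 v(z) = C1*exp(4*z)


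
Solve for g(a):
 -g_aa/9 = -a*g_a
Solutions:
 g(a) = C1 + C2*erfi(3*sqrt(2)*a/2)


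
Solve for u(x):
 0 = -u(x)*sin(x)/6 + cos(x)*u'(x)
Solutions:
 u(x) = C1/cos(x)^(1/6)


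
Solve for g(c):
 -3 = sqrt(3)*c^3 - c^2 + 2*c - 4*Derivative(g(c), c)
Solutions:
 g(c) = C1 + sqrt(3)*c^4/16 - c^3/12 + c^2/4 + 3*c/4


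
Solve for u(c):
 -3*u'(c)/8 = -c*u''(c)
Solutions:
 u(c) = C1 + C2*c^(11/8)


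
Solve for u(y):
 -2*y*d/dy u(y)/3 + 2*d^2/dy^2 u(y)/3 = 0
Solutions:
 u(y) = C1 + C2*erfi(sqrt(2)*y/2)
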